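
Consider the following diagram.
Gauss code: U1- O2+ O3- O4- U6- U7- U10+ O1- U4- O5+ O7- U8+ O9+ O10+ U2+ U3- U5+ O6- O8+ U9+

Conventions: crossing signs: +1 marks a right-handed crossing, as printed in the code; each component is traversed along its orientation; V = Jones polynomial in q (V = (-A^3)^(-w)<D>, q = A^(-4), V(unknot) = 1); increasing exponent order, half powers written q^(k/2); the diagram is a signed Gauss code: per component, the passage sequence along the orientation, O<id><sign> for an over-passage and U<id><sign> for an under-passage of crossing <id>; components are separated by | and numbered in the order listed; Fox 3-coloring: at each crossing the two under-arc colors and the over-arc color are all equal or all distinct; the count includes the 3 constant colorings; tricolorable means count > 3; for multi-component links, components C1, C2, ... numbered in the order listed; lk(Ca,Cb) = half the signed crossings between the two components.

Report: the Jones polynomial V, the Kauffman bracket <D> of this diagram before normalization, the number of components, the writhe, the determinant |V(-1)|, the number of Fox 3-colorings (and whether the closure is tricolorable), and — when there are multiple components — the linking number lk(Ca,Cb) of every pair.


Jones polynomial: V(q) = -q^-3 + q^-2 - q^-1 + 3 - q + q^2 - q^3
<D> = -A^-12 + A^-8 - A^-4 + 3 - A^4 + A^8 - A^12; writhe 0
components 1, writhe 0 (10 crossings)
3-colorings: 27 of 3^10, det 9 — tricolorable
note: V is palindromic (span 6, det 9): q -> 1/q fixes it; necessary, not sufficient, for amphichirality


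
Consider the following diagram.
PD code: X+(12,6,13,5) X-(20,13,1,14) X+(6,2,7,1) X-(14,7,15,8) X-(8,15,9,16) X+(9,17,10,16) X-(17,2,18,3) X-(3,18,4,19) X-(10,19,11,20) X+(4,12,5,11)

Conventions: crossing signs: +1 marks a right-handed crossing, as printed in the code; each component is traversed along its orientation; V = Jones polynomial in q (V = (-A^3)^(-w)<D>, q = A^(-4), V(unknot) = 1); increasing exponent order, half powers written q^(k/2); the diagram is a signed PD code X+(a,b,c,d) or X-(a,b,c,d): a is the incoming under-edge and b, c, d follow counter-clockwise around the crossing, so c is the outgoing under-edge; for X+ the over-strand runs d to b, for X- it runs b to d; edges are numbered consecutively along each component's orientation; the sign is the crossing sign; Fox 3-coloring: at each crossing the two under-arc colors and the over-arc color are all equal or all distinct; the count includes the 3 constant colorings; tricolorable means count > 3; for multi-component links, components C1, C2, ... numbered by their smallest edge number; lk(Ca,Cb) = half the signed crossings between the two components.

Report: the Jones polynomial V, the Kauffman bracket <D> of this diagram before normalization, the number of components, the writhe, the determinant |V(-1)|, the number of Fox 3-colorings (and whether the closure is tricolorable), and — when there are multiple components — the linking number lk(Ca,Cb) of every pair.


V(q) = -q^-5 + q^-4 - q^-3 + 2q^-2 - q^-1 + 2 - q
bracket: -A^-10 + 2A^-6 - A^-2 + 2A^2 - A^6 + A^10 - A^14, w = -2
1 component, writhe -2, over 10 crossings
det 9, colorings 9 of 3^10 — tricolorable
observation: det 9 = |V(-1)|; divisible by 3, so tricolorable


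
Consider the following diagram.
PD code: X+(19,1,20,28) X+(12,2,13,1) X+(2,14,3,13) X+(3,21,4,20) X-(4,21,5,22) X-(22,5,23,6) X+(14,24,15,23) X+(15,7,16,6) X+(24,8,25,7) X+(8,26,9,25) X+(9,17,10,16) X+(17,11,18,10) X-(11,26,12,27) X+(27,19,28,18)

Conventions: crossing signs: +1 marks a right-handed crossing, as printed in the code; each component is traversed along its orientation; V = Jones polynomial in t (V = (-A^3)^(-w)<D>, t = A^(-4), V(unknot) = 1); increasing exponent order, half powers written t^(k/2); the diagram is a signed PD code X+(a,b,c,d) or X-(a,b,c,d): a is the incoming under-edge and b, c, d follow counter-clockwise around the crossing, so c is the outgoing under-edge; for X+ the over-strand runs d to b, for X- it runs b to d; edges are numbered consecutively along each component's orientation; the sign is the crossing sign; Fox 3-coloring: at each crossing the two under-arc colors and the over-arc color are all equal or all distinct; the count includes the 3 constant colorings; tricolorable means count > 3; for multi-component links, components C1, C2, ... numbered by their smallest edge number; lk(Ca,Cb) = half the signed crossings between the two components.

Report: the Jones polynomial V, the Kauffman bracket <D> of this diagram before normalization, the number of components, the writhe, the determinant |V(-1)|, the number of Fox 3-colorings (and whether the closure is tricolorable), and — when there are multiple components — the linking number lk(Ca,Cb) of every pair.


V(t) = t^3 + 2t^5 - 2t^6 + 2t^7 - 3t^8 + 2t^9 - 2t^10 + t^11
bracket: A^-20 - 2A^-16 + 2A^-12 - 3A^-8 + 2A^-4 - 2 + 2A^4 + A^12, w = +8
1 component, writhe +8, over 14 crossings
det 15, colorings 9 of 3^14 — tricolorable
observation: |V(-1)| = 15: so tricolorable, since 3 divides 15


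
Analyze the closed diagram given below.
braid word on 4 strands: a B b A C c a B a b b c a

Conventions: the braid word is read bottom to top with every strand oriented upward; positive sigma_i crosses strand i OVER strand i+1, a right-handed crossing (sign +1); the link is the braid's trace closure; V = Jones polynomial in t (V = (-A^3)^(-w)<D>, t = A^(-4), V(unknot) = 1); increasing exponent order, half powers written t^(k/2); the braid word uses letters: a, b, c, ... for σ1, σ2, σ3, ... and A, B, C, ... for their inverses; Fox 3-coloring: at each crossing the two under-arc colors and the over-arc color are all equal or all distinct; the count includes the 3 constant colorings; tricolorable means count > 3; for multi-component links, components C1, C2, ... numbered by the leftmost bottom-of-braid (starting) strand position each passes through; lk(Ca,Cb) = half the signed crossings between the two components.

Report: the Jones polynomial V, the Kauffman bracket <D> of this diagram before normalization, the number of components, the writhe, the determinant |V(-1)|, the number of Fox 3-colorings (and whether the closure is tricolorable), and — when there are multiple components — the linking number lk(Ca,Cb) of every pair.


V(t) = t - t^2 + 2t^3 - t^4 + t^5 - t^6
bracket: A^-9 - A^-5 + A^-1 - 2A^3 + A^7 - A^11, w = +5
1 component, writhe +5, over 13 crossings
det 7, colorings 3 of 3^13 — not tricolorable
observation: the span of V is 5, forcing >= 5 crossings in any diagram


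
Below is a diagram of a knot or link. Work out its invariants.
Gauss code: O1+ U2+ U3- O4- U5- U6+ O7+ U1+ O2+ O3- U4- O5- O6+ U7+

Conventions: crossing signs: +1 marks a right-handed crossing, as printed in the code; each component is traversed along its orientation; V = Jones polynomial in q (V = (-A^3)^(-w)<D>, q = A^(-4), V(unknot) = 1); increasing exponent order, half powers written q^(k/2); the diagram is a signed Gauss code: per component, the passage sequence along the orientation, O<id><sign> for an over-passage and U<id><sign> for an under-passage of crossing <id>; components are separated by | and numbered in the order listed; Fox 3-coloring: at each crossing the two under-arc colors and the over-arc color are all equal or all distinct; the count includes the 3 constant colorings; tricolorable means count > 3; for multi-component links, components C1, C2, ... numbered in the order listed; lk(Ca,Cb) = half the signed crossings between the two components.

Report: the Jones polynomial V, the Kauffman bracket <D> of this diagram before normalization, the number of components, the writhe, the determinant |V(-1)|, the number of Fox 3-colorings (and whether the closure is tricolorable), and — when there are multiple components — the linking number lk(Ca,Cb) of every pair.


Jones polynomial: V(q) = 1
<D> = -A^3; writhe +1
components 1, writhe +1 (7 crossings)
3-colorings: 3 of 3^7, det 1 — not tricolorable
note: w = +1 shifts under R1 moves; the (-A^3)^(-1) factor cancels that in V


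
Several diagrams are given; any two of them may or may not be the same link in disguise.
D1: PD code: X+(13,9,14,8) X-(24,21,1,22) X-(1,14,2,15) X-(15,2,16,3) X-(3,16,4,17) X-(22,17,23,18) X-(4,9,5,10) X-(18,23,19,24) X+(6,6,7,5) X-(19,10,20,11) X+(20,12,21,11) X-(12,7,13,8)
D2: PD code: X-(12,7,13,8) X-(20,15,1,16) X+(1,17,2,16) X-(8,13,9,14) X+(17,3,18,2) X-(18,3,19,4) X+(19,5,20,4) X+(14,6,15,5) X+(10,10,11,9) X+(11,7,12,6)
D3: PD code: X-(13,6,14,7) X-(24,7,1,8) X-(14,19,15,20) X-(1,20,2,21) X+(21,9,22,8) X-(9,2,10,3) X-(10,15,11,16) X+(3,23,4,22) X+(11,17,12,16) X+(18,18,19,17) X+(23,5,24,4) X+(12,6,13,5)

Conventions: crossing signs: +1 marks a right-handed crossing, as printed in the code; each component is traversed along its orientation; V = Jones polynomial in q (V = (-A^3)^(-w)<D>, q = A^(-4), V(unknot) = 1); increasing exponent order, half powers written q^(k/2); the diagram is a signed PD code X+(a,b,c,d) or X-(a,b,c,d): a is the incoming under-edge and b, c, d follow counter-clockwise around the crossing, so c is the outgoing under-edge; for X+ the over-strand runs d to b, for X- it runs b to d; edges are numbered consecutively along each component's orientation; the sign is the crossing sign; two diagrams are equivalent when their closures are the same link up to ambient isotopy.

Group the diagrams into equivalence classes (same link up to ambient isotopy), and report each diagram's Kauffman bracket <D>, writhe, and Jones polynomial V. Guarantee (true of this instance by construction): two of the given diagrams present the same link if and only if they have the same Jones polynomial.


classes: {D1} | {D2} | {D3}
V(D1) = q^-8 - 2q^-7 + q^-6 - 2q^-5 + 2q^-4 + q^-2  [12 crossings, <D> = A^-10 + 2A^-2 - 2A^2 + A^6 - 2A^10 + A^14, w = -6]
V(D2) = 1  [10 crossings, <D> = A^6, w = +2]
D3 (bracket A^-8 - A^-4 + 1 - A^4 + A^8; 12 crossings at w = 0): V = q^-2 - q^-1 + 1 - q + q^2
note: 3 classes among 3 diagrams; unequal V(q) rules out equality


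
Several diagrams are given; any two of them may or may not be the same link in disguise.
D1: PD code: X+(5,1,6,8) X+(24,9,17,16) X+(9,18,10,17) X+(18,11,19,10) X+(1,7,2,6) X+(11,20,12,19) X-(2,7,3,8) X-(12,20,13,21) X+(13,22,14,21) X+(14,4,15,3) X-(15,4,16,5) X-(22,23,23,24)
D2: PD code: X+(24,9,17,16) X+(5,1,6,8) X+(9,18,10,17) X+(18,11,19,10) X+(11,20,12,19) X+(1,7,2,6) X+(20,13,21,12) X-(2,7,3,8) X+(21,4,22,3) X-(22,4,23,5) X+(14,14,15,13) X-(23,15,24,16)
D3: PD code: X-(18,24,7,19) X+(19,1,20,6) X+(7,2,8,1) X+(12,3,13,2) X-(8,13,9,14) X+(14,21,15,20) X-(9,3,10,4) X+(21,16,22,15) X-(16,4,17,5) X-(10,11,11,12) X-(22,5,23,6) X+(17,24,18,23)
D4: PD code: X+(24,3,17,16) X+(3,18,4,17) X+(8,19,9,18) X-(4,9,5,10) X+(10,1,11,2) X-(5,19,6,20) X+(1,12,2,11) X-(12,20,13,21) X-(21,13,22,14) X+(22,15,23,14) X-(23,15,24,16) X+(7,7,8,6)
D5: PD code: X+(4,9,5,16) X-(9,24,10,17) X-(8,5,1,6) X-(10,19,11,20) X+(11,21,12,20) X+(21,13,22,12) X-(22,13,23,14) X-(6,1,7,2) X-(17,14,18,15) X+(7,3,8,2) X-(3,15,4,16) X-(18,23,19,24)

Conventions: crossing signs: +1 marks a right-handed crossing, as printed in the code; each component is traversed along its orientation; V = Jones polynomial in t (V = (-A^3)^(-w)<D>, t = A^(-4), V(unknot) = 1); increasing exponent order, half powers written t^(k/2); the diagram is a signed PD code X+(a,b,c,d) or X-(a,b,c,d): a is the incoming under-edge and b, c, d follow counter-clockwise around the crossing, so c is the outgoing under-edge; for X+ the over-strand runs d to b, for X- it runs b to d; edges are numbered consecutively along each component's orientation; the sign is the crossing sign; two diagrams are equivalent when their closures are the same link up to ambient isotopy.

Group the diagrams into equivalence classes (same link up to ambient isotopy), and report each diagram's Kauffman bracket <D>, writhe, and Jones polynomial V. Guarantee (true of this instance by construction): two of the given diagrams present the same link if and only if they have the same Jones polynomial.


classes: {D1, D2} | {D3, D4} | {D5}
V(D1) = t + t^2 + t^3 + t^6  [12 crossings, <D> = A^-12 + 1 + A^4 + A^8, w = +4]
D2 (bracket A^-6 + A^6 + A^10 + A^14; 12 crossings at w = +6): V = t + t^2 + t^3 + t^6
V(D3) = 1 + t + t^2 + t^3  [12 crossings, <D> = A^-12 + A^-8 + A^-4 + 1, w = 0]
V(D4) = 1 + t + t^2 + t^3  [12 crossings, <D> = A^-6 + A^-2 + A^2 + A^6, w = +2]
V(D5) = t^-3 + t^-2 + t^-1 + 1  (w -4, c 12, <D> = A^-12 + A^-8 + A^-4 + 1)
note: comparing 5 Jones polynomials yields 3 groups


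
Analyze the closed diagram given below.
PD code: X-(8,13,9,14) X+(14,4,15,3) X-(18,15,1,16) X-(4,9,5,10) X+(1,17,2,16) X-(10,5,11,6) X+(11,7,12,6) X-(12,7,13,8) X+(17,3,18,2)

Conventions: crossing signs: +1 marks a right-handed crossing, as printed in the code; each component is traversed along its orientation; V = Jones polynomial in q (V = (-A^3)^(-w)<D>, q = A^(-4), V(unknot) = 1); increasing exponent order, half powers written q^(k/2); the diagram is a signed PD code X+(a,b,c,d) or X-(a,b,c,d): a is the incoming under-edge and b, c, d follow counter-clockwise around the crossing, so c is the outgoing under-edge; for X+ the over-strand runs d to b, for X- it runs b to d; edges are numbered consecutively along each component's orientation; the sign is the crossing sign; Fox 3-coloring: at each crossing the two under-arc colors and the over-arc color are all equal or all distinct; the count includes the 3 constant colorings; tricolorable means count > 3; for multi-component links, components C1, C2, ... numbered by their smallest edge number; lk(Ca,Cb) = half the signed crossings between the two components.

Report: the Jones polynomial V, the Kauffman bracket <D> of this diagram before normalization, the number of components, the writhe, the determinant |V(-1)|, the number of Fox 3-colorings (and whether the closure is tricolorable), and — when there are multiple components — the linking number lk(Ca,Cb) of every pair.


Jones polynomial: V(q) = -q^-4 + q^-3 + q^-1
<D> = -A - A^9 + A^13; writhe -1
components 1, writhe -1 (9 crossings)
3-colorings: 9 of 3^9, det 3 — tricolorable
note: w = -1 (over 9 crossings) is diagram-only; (-A^3)^(1) removes it from V


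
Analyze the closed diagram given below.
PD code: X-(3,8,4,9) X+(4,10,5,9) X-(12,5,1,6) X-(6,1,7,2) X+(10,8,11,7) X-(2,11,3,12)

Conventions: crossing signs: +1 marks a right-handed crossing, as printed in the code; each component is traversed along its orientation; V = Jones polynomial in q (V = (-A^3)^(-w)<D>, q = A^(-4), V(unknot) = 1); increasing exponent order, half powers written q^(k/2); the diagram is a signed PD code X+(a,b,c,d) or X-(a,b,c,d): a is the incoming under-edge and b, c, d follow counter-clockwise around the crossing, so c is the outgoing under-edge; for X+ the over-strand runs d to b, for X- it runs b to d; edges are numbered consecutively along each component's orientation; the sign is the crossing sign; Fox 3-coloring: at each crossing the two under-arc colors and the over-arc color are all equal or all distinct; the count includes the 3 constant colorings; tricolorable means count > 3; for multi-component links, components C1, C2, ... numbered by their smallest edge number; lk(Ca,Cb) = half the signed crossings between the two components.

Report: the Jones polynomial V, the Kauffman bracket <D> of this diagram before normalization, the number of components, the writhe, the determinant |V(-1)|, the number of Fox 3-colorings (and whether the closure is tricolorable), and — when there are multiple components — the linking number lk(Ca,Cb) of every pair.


V(q) = -q^-4 + q^-3 + q^-1
bracket: A^-2 + A^6 - A^10, w = -2
1 component, writhe -2, over 6 crossings
det 3, colorings 9 of 3^6 — tricolorable
observation: the span of V is 3, forcing >= 3 crossings in any diagram


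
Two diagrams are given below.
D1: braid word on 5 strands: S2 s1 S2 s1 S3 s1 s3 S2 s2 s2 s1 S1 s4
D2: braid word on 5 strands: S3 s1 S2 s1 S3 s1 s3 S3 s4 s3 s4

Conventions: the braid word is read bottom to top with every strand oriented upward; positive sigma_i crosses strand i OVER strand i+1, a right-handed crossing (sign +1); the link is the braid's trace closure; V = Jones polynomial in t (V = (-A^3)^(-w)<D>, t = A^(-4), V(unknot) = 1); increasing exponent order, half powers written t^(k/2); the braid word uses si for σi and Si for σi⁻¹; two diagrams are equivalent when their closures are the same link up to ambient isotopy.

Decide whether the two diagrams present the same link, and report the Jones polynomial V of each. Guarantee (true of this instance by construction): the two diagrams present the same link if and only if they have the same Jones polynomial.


same link: yes
V(D1) = -t^(1/2) - t^(3/2) - t^(5/2) + t^(9/2)  [13 crossings, <D> = -A^-9 + A^-1 + A^3 + A^7, w = +3]
D2 (bracket -A^-9 + A^-1 + A^3 + A^7; 11 crossings at w = +3): V = -t^(1/2) - t^(3/2) - t^(5/2) + t^(9/2)
note: D2 (11 crossings) and D1 (13) are Markov-related braid presentations


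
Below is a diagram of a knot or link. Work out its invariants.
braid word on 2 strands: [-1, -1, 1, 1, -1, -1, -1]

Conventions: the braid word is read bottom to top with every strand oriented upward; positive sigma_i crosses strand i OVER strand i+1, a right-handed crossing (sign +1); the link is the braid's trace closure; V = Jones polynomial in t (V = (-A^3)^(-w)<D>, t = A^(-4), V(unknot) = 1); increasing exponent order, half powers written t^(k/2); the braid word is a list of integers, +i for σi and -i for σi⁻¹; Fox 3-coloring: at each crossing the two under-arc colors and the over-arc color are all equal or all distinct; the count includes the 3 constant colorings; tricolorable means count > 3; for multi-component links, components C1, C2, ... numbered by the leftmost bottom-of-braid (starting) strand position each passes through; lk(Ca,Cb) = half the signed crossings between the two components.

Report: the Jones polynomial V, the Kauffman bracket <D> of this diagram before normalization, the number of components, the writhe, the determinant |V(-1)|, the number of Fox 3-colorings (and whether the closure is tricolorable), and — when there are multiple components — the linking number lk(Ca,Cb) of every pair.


Jones polynomial: V(t) = -t^-4 + t^-3 + t^-1
<D> = -A^-5 - A^3 + A^7; writhe -3
components 1, writhe -3 (7 crossings)
3-colorings: 9 of 3^7, det 3 — tricolorable
note: w = -3 shifts under R1 moves; the (-A^3)^(3) factor cancels that in V


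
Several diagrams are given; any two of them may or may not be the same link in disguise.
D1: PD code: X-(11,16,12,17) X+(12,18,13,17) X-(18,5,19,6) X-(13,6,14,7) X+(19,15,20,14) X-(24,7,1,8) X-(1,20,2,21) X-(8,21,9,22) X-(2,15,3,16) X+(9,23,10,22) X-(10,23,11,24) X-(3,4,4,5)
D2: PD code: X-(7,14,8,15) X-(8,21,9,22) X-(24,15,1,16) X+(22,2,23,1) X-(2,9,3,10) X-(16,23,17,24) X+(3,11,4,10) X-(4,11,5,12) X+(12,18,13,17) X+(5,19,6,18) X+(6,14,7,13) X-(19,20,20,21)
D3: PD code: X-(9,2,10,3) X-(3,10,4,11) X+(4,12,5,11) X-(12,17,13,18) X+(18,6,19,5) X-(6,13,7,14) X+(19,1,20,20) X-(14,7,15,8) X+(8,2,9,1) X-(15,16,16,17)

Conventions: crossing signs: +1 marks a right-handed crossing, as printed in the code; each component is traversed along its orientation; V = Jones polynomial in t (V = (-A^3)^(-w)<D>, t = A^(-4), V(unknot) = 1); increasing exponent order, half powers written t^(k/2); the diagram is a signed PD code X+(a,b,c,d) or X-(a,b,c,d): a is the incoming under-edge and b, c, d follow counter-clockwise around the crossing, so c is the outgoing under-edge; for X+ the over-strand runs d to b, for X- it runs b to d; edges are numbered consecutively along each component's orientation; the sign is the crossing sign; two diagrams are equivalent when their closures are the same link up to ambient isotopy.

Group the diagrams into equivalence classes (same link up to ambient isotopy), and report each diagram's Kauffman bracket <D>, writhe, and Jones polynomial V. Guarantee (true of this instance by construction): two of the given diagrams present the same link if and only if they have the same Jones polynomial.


classes: {D1} | {D2} | {D3}
V(D1) = -t^-6 + t^-5 - t^-4 + 2t^-3 - t^-2 + t^-1  [12 crossings, <D> = A^-14 - A^-10 + 2A^-6 - A^-2 + A^2 - A^6, w = -6]
V(D2) = t^-2 - t^-1 + 1 - t + t^2  (w -2, c 12, <D> = A^-14 - A^-10 + A^-6 - A^-2 + A^2)
V(D3) = -t^-4 + t^-3 + t^-1  (w -2, c 10, <D> = A^-2 + A^6 - A^10)
insight: 3 values of V(t) split the 3 diagrams


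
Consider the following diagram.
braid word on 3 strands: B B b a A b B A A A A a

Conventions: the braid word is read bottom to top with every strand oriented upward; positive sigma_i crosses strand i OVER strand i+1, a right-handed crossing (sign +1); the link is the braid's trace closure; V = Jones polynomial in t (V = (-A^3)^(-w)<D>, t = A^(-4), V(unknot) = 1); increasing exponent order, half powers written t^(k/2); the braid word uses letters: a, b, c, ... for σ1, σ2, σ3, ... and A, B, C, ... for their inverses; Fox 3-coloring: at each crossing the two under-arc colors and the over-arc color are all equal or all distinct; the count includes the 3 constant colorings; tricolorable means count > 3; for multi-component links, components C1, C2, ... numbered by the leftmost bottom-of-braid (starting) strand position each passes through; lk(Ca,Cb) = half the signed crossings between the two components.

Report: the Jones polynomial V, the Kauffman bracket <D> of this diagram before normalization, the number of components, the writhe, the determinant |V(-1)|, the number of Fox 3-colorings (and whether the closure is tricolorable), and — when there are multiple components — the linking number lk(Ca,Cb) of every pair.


V(t) = -t^-4 + t^-3 + t^-1
bracket: A^-8 + 1 - A^4, w = -4
1 component, writhe -4, over 12 crossings
det 3, colorings 9 of 3^12 — tricolorable
observation: |V(-1)| = 3: so tricolorable, since 3 divides 3


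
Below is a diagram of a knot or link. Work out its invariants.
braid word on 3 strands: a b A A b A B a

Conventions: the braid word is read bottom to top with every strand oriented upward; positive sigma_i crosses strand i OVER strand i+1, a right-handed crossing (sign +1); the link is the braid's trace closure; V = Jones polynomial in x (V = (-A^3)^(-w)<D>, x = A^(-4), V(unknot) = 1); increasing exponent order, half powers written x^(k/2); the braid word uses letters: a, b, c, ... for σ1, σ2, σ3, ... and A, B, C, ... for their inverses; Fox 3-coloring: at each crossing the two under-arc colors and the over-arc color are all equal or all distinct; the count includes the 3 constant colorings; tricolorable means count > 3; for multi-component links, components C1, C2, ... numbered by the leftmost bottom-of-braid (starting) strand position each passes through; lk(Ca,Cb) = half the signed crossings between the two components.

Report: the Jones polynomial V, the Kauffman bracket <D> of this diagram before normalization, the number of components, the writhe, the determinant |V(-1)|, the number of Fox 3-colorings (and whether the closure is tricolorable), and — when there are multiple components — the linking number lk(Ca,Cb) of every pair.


V = -x^-3 + x^-2 - x^-1 + 3 - x + x^2 - x^3
<D> = -A^-12 + A^-8 - A^-4 + 3 - A^4 + A^8 - A^12 (w = 0)
1 component over 8 crossings, w = 0
27 Fox colorings among 3^8, |V(-1)| = 9: tricolorable
why: det 9 = |V(-1)|; divisible by 3, so tricolorable


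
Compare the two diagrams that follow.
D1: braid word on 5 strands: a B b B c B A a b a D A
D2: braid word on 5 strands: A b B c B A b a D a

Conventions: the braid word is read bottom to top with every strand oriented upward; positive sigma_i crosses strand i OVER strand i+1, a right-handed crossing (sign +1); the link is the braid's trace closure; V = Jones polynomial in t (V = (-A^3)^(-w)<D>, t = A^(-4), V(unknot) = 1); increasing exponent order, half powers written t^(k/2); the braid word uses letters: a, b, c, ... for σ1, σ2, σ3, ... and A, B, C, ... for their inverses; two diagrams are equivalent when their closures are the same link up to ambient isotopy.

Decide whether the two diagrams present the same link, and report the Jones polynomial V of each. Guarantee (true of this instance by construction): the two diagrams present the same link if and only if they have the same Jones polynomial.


same link: yes
V(D1) = 1  [12 crossings, <D> = 1, w = 0]
V(D2) = 1  (w 0, c 10, <D> = 1)
note: Markov moves rewrite D1 (12 crossings) into D2 (10)


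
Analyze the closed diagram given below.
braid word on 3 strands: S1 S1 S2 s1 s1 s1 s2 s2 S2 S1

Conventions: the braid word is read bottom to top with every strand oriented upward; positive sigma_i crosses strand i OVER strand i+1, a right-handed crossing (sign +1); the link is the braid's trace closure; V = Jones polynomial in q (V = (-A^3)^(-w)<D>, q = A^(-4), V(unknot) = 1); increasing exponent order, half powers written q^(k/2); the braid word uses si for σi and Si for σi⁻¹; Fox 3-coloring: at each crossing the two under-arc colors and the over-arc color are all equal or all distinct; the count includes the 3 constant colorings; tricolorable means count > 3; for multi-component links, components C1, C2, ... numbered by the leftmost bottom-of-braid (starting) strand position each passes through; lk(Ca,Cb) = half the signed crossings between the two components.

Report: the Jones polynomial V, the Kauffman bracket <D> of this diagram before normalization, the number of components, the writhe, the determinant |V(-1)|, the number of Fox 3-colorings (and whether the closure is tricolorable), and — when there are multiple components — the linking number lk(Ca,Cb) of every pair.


V = -q^-3 + q^-2 - q^-1 + 3 - q + q^2 - q^3
<D> = -A^-12 + A^-8 - A^-4 + 3 - A^4 + A^8 - A^12 (w = 0)
1 component over 10 crossings, w = 0
27 Fox colorings among 3^10, |V(-1)| = 9: tricolorable
why: V spans 6 powers of q: at least 6 crossings in any diagram


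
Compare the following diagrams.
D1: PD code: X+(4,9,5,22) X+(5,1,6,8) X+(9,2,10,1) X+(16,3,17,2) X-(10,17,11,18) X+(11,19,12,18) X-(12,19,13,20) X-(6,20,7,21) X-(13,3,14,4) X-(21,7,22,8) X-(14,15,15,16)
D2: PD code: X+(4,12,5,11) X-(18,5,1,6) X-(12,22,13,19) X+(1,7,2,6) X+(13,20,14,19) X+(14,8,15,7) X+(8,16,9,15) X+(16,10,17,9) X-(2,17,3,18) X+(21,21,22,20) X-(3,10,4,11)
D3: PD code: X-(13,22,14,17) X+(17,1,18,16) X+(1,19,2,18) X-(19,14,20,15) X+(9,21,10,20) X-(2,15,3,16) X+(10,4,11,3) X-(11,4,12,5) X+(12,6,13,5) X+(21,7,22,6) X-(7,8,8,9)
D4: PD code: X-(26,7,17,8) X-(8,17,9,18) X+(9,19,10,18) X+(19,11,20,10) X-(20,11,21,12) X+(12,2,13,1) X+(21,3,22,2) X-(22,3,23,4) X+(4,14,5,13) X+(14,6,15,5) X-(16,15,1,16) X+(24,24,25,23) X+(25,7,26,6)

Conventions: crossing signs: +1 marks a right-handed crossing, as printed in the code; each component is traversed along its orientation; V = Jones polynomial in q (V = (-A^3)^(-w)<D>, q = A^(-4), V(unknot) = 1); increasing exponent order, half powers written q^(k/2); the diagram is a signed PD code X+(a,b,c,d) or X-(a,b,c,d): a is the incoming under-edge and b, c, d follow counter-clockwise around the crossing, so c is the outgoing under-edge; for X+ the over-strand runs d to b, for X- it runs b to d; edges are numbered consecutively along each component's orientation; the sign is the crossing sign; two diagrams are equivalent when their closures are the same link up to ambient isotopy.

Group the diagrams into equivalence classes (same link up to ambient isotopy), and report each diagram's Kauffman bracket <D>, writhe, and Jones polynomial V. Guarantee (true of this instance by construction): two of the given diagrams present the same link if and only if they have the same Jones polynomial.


grouping into links: {D1} | {D2, D4} | {D3}
V(D1) = -q^(-1/2) - q^(1/2)  (w -1, c 11, <D> = A^-5 + A^-1)
D2 (bracket -A^-9 + A^-1 + A^3 + A^7; 11 crossings at w = +3): V = -q^(1/2) - q^(3/2) - q^(5/2) + q^(9/2)
V(D3) = -q^(1/2) - q^(5/2)  [11 crossings, <D> = A^-7 + A, w = +1]
V(D4) = -q^(1/2) - q^(3/2) - q^(5/2) + q^(9/2)  [13 crossings, <D> = -A^-9 + A^-1 + A^3 + A^7, w = +3]
why: V(q) takes 3 values over 4 diagrams, fixing the grouping


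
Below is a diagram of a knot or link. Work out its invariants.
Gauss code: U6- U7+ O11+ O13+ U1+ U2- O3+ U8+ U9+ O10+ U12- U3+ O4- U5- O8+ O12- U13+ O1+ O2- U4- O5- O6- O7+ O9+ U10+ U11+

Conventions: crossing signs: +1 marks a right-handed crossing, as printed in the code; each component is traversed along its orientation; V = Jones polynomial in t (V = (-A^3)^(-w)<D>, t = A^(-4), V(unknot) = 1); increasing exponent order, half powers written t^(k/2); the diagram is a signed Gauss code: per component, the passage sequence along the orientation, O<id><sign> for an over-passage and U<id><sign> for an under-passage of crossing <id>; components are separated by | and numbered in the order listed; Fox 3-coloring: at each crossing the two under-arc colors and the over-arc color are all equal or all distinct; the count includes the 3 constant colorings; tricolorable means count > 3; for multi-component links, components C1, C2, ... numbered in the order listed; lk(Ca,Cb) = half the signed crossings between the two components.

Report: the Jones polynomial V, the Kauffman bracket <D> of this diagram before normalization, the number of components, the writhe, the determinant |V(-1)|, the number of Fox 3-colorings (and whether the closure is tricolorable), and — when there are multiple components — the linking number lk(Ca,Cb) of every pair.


V(t) = -t^-1 + 2 - t + 2t^2 - t^3 + t^4 - t^5
bracket: A^-11 - A^-7 + A^-3 - 2A + A^5 - 2A^9 + A^13, w = +3
1 component, writhe +3, over 13 crossings
det 9, colorings 9 of 3^13 — tricolorable
observation: w = +3 shifts under R1 moves; the (-A^3)^(-3) factor cancels that in V


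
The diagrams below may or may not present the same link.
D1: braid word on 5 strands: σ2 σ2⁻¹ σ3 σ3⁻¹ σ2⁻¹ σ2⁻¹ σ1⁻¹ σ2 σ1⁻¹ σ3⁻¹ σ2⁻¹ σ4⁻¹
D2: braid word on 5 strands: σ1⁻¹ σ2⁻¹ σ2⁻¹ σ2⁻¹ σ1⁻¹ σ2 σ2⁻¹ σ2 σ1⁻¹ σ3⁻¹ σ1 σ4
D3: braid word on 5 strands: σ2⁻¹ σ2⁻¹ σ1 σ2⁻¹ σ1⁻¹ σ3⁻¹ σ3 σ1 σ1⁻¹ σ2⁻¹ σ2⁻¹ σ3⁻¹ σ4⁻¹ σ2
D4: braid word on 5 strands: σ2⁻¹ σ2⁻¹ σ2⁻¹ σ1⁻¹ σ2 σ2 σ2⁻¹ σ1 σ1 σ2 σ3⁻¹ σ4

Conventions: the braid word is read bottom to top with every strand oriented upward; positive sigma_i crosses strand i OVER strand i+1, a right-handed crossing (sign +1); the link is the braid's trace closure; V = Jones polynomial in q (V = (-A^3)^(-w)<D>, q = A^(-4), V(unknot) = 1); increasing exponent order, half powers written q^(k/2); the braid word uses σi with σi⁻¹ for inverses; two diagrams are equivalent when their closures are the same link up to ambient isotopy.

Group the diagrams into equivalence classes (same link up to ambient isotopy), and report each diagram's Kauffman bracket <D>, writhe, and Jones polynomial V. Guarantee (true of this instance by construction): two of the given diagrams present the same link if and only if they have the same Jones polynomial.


grouping into links: {D1, D2} | {D3} | {D4}
V(D1) = -q^-6 + q^-5 - q^-4 + 2q^-3 - q^-2 + q^-1  (w -6, c 12, <D> = A^-14 - A^-10 + 2A^-6 - A^-2 + A^2 - A^6)
D2 (bracket A^-8 - A^-4 + 2 - A^4 + A^8 - A^12; 12 crossings at w = -4): V = -q^-6 + q^-5 - q^-4 + 2q^-3 - q^-2 + q^-1
D3 (bracket A^-14 + A^-6 - A^-2; 14 crossings at w = -6): V = -q^-4 + q^-3 + q^-1
V(D4) = q^-2 - q^-1 + 1 - q + q^2  (w 0, c 12, <D> = A^-8 - A^-4 + 1 - A^4 + A^8)
why: comparing 4 Jones polynomials yields 3 groups


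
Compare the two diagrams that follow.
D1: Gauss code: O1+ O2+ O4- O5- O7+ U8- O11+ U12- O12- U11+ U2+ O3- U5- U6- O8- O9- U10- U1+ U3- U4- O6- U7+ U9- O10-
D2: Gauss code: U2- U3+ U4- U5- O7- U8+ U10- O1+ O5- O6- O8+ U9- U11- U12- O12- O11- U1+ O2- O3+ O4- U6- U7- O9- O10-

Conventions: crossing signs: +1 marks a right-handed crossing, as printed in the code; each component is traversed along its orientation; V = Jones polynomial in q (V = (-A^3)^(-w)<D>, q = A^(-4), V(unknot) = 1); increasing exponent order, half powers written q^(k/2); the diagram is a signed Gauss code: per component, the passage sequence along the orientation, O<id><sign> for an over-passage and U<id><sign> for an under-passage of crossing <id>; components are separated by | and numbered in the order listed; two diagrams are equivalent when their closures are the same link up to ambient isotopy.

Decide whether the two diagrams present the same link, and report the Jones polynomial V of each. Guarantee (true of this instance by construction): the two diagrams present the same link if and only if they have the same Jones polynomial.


same link: yes
V(D1) = -q^-6 + q^-5 - q^-4 + 2q^-3 - q^-2 + q^-1  [12 crossings, <D> = A^-8 - A^-4 + 2 - A^4 + A^8 - A^12, w = -4]
V(D2) = -q^-6 + q^-5 - q^-4 + 2q^-3 - q^-2 + q^-1  (w -6, c 12, <D> = A^-14 - A^-10 + 2A^-6 - A^-2 + A^2 - A^6)
note: all 2 diagrams share one V(q), hence one class


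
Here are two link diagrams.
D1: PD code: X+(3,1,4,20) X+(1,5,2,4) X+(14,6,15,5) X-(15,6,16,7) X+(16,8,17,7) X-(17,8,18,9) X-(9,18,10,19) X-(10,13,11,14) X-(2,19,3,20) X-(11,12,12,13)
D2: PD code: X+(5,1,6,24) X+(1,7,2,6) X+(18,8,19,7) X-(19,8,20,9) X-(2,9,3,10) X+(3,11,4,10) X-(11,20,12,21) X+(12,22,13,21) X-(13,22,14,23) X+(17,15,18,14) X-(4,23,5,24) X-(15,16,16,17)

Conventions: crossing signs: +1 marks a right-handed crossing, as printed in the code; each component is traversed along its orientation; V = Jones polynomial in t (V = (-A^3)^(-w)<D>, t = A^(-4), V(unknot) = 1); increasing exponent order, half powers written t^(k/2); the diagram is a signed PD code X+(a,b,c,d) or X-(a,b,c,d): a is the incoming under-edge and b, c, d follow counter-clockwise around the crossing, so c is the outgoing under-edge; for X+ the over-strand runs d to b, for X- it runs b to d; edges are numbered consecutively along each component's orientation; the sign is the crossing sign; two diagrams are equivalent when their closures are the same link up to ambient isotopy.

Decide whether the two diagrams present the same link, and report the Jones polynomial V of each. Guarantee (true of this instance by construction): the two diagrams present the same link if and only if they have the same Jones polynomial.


equivalent: yes
D1 (bracket A^-6; 10 crossings at w = -2): V = 1
V(D2) = 1  [12 crossings, <D> = 1, w = 0]
observation: one V(t) for all 2 diagrams — one class (guaranteed)


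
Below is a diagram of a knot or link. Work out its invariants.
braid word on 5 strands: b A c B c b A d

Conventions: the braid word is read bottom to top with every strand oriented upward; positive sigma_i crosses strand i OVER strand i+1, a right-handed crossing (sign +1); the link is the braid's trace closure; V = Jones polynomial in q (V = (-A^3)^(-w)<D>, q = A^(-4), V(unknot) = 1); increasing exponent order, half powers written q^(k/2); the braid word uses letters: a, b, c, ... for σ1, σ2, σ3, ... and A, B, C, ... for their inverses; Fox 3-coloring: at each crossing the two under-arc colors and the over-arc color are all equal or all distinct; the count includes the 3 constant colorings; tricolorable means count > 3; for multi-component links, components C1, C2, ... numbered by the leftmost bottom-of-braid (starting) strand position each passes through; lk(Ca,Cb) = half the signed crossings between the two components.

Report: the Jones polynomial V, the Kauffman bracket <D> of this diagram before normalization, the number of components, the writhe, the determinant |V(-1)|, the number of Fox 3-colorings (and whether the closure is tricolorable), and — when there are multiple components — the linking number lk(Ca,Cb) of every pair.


V = q^-2 - q^-1 + 2 - 2q + q^2 - q^3 + q^4
<D> = A^-10 - A^-6 + A^-2 - 2A^2 + 2A^6 - A^10 + A^14 (w = +2)
1 component over 8 crossings, w = +2
9 Fox colorings among 3^8, |V(-1)| = 9: tricolorable
why: the span of V is 6, forcing >= 6 crossings in any diagram


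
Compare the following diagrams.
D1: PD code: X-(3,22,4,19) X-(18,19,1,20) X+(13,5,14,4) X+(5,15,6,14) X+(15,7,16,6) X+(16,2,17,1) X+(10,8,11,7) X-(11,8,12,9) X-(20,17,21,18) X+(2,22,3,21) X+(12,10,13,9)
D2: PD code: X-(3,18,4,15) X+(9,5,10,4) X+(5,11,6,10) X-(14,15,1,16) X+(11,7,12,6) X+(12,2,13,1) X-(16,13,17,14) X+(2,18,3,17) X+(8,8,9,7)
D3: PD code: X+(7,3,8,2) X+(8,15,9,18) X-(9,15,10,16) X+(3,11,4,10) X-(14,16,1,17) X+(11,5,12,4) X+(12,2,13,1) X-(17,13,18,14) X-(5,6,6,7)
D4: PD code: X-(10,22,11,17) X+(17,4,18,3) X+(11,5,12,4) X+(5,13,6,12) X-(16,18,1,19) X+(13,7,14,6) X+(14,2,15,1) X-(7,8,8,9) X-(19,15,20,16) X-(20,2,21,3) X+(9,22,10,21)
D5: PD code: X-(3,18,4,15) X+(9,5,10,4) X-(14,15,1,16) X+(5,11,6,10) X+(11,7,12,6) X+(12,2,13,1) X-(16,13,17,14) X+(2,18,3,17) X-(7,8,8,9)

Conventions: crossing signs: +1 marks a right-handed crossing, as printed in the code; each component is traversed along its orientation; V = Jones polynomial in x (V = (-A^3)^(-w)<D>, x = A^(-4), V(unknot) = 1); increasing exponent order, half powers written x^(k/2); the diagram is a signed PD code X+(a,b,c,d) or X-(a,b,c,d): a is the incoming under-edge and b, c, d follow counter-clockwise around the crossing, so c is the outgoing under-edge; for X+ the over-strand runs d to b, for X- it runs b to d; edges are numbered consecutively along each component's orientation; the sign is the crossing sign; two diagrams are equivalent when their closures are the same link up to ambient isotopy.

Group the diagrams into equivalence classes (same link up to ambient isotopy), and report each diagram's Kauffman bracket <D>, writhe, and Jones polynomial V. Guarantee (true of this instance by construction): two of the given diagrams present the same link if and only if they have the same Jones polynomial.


grouping into links: {D1, D2, D3, D4, D5}
V(D1) = -x^(-3/2) - 2x^(1/2) + x^(3/2) - x^(5/2) + x^(7/2)  (w +3, c 11, <D> = -A^-5 + A^-1 - A^3 + 2A^7 + A^15)
D2 (bracket -A^-5 + A^-1 - A^3 + 2A^7 + A^15; 9 crossings at w = +3): V = -x^(-3/2) - 2x^(1/2) + x^(3/2) - x^(5/2) + x^(7/2)
V(D3) = -x^(-3/2) - 2x^(1/2) + x^(3/2) - x^(5/2) + x^(7/2)  (w +1, c 9, <D> = -A^-11 + A^-7 - A^-3 + 2A + A^9)
D4 (bracket -A^-11 + A^-7 - A^-3 + 2A + A^9; 11 crossings at w = +1): V = -x^(-3/2) - 2x^(1/2) + x^(3/2) - x^(5/2) + x^(7/2)
V(D5) = -x^(-3/2) - 2x^(1/2) + x^(3/2) - x^(5/2) + x^(7/2)  (w +1, c 9, <D> = -A^-11 + A^-7 - A^-3 + 2A + A^9)
why: all 5 diagrams share one V(x), hence one class


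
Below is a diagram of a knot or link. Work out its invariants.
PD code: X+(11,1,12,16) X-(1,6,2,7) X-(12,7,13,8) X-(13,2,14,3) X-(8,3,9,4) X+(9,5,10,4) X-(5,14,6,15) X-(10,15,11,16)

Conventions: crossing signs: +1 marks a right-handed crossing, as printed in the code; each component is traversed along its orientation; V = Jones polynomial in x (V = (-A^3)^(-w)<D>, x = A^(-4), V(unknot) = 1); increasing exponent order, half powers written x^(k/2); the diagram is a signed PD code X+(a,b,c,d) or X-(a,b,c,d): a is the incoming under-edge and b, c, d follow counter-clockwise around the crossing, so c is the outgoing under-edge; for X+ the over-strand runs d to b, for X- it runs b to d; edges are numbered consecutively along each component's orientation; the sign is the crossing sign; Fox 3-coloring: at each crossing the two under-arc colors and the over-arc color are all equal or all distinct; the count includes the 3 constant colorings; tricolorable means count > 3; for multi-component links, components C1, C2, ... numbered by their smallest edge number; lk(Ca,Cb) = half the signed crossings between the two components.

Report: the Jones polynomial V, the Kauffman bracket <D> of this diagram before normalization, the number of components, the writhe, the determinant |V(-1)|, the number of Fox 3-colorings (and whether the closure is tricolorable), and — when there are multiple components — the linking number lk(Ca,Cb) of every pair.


V = -x^-4 + x^-3 + x^-1
<D> = A^-8 + 1 - A^4 (w = -4)
1 component over 8 crossings, w = -4
9 Fox colorings among 3^8, |V(-1)| = 3: tricolorable
why: the span of V is 3, forcing >= 3 crossings in any diagram


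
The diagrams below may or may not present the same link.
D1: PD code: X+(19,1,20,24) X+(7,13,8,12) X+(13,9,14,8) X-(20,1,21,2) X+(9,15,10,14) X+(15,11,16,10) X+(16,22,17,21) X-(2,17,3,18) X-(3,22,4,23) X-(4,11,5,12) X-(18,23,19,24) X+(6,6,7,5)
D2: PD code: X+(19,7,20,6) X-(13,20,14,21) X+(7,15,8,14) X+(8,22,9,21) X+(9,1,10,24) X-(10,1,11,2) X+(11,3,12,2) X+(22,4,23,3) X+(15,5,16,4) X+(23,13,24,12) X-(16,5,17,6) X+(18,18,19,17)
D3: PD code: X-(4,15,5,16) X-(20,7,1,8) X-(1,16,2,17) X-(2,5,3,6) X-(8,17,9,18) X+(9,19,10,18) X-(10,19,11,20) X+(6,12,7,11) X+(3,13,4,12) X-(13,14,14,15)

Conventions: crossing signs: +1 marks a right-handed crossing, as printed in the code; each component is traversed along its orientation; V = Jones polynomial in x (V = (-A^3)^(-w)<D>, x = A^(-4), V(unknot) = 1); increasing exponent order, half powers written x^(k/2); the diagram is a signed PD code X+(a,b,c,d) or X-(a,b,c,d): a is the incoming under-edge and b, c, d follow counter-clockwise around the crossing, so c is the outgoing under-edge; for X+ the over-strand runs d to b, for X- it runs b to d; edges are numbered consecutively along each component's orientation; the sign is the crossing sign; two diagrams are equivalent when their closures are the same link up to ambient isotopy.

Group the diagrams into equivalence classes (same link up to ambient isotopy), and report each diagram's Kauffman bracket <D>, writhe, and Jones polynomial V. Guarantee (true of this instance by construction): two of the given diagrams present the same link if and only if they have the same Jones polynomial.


classes: {D1} | {D2} | {D3}
V(D1) = x + x^3 - x^4  [12 crossings, <D> = -A^-10 + A^-6 + A^2, w = +2]
V(D2) = x - x^2 + 2x^3 - x^4 + x^5 - x^6  [12 crossings, <D> = -A^-6 + A^-2 - A^2 + 2A^6 - A^10 + A^14, w = +6]
V(D3) = 1  (w -4, c 10, <D> = A^-12)
insight: comparing 3 Jones polynomials yields 3 groups
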